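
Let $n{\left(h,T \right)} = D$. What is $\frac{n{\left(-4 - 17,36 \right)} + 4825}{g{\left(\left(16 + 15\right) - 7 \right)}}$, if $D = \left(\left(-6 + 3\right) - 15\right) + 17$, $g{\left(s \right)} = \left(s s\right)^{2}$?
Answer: $\frac{67}{4608} \approx 0.01454$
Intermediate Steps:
$g{\left(s \right)} = s^{4}$ ($g{\left(s \right)} = \left(s^{2}\right)^{2} = s^{4}$)
$D = -1$ ($D = \left(-3 - 15\right) + 17 = -18 + 17 = -1$)
$n{\left(h,T \right)} = -1$
$\frac{n{\left(-4 - 17,36 \right)} + 4825}{g{\left(\left(16 + 15\right) - 7 \right)}} = \frac{-1 + 4825}{\left(\left(16 + 15\right) - 7\right)^{4}} = \frac{4824}{\left(31 - 7\right)^{4}} = \frac{4824}{24^{4}} = \frac{4824}{331776} = 4824 \cdot \frac{1}{331776} = \frac{67}{4608}$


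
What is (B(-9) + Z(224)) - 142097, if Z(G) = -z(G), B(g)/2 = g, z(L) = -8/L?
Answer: -3979219/28 ≈ -1.4212e+5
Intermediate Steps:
B(g) = 2*g
Z(G) = 8/G (Z(G) = -(-8)/G = 8/G)
(B(-9) + Z(224)) - 142097 = (2*(-9) + 8/224) - 142097 = (-18 + 8*(1/224)) - 142097 = (-18 + 1/28) - 142097 = -503/28 - 142097 = -3979219/28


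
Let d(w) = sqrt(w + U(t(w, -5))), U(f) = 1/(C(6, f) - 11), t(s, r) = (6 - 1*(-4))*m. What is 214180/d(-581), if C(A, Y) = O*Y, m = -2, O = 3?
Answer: -107090*I*sqrt(732223)/10313 ≈ -8885.6*I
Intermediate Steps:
t(s, r) = -20 (t(s, r) = (6 - 1*(-4))*(-2) = (6 + 4)*(-2) = 10*(-2) = -20)
C(A, Y) = 3*Y
U(f) = 1/(-11 + 3*f) (U(f) = 1/(3*f - 11) = 1/(-11 + 3*f))
d(w) = sqrt(-1/71 + w) (d(w) = sqrt(w + 1/(-11 + 3*(-20))) = sqrt(w + 1/(-11 - 60)) = sqrt(w + 1/(-71)) = sqrt(w - 1/71) = sqrt(-1/71 + w))
214180/d(-581) = 214180/((sqrt(-71 + 5041*(-581))/71)) = 214180/((sqrt(-71 - 2928821)/71)) = 214180/((sqrt(-2928892)/71)) = 214180/(((2*I*sqrt(732223))/71)) = 214180/((2*I*sqrt(732223)/71)) = 214180*(-I*sqrt(732223)/20626) = -107090*I*sqrt(732223)/10313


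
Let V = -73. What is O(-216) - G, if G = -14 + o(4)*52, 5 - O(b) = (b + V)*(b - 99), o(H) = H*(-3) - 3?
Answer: -90236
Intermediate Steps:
o(H) = -3 - 3*H (o(H) = -3*H - 3 = -3 - 3*H)
O(b) = 5 - (-99 + b)*(-73 + b) (O(b) = 5 - (b - 73)*(b - 99) = 5 - (-73 + b)*(-99 + b) = 5 - (-99 + b)*(-73 + b))
G = -794 (G = -14 + (-3 - 3*4)*52 = -14 + (-3 - 12)*52 = -14 - 15*52 = -14 - 780 = -794)
O(-216) - G = (-7222 - 1*(-216)**2 + 172*(-216)) - 1*(-794) = (-7222 - 1*46656 - 37152) + 794 = (-7222 - 46656 - 37152) + 794 = -91030 + 794 = -90236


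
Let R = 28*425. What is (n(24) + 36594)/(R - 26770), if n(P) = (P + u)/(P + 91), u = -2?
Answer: -2104166/855025 ≈ -2.4609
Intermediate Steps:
R = 11900
n(P) = (-2 + P)/(91 + P) (n(P) = (P - 2)/(P + 91) = (-2 + P)/(91 + P))
(n(24) + 36594)/(R - 26770) = ((-2 + 24)/(91 + 24) + 36594)/(11900 - 26770) = (22/115 + 36594)/(-14870) = ((1/115)*22 + 36594)*(-1/14870) = (22/115 + 36594)*(-1/14870) = (4208332/115)*(-1/14870) = -2104166/855025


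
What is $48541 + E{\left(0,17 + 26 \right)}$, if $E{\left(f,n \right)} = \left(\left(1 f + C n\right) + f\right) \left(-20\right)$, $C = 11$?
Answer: $39081$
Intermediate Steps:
$E{\left(f,n \right)} = - 220 n - 40 f$ ($E{\left(f,n \right)} = \left(\left(1 f + 11 n\right) + f\right) \left(-20\right) = \left(\left(f + 11 n\right) + f\right) \left(-20\right) = \left(2 f + 11 n\right) \left(-20\right) = - 220 n - 40 f$)
$48541 + E{\left(0,17 + 26 \right)} = 48541 - 220 \left(17 + 26\right) = 48541 + \left(\left(-220\right) 43 + 0\right) = 48541 + \left(-9460 + 0\right) = 48541 - 9460 = 39081$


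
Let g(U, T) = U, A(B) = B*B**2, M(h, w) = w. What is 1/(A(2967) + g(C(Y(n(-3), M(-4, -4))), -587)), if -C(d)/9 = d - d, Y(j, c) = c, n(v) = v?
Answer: 1/26118765063 ≈ 3.8287e-11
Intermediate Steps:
A(B) = B**3
C(d) = 0 (C(d) = -9*(d - d) = -9*0 = 0)
1/(A(2967) + g(C(Y(n(-3), M(-4, -4))), -587)) = 1/(2967**3 + 0) = 1/(26118765063 + 0) = 1/26118765063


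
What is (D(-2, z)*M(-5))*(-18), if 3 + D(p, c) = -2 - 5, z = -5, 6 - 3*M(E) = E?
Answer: 660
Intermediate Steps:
M(E) = 2 - E/3
D(p, c) = -10 (D(p, c) = -3 + (-2 - 5) = -3 - 7 = -10)
(D(-2, z)*M(-5))*(-18) = -10*(2 - 1/3*(-5))*(-18) = -10*(2 + 5/3)*(-18) = -10*11/3*(-18) = -110/3*(-18) = 660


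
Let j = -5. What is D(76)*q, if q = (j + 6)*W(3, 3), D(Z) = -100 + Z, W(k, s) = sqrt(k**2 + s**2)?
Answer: -72*sqrt(2) ≈ -101.82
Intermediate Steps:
q = 3*sqrt(2) (q = (-5 + 6)*sqrt(3**2 + 3**2) = 1*sqrt(9 + 9) = 1*sqrt(18) = 1*(3*sqrt(2)) = 3*sqrt(2) ≈ 4.2426)
D(76)*q = (-100 + 76)*(3*sqrt(2)) = -72*sqrt(2)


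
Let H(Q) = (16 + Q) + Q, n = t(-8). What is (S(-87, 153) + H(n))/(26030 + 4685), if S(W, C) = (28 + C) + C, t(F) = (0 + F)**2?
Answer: 478/30715 ≈ 0.015562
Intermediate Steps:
t(F) = F**2
n = 64 (n = (-8)**2 = 64)
S(W, C) = 28 + 2*C
H(Q) = 16 + 2*Q
(S(-87, 153) + H(n))/(26030 + 4685) = ((28 + 2*153) + (16 + 2*64))/(26030 + 4685) = ((28 + 306) + (16 + 128))/30715 = (334 + 144)*(1/30715) = 478*(1/30715) = 478/30715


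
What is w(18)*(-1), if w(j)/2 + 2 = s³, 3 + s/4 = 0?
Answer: 3460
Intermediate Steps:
s = -12 (s = -12 + 4*0 = -12 + 0 = -12)
w(j) = -3460 (w(j) = -4 + 2*(-12)³ = -4 + 2*(-1728) = -4 - 3456 = -3460)
w(18)*(-1) = -3460*(-1) = 3460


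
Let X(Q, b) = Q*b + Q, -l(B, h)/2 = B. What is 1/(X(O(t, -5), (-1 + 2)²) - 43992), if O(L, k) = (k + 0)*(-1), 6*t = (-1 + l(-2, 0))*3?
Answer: -1/43982 ≈ -2.2737e-5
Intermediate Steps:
l(B, h) = -2*B
t = 3/2 (t = ((-1 - 2*(-2))*3)/6 = ((-1 + 4)*3)/6 = (3*3)/6 = (⅙)*9 = 3/2 ≈ 1.5000)
O(L, k) = -k (O(L, k) = k*(-1) = -k)
X(Q, b) = Q + Q*b
1/(X(O(t, -5), (-1 + 2)²) - 43992) = 1/((-1*(-5))*(1 + (-1 + 2)²) - 43992) = 1/(5*(1 + 1²) - 43992) = 1/(5*(1 + 1) - 43992) = 1/(5*2 - 43992) = 1/(10 - 43992) = 1/(-43982) = -1/43982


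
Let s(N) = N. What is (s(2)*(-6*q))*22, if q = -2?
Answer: 528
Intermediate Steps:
(s(2)*(-6*q))*22 = (2*(-6*(-2)))*22 = (2*12)*22 = 24*22 = 528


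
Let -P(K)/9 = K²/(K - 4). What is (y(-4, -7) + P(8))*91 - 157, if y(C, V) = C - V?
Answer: -12988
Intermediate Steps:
P(K) = -9*K²/(-4 + K) (P(K) = -9*K²/(K - 4) = -9*K²/(-4 + K))
(y(-4, -7) + P(8))*91 - 157 = ((-4 - 1*(-7)) - 9*8²/(-4 + 8))*91 - 157 = ((-4 + 7) - 9*64/4)*91 - 157 = (3 - 9*64*¼)*91 - 157 = (3 - 144)*91 - 157 = -141*91 - 157 = -12831 - 157 = -12988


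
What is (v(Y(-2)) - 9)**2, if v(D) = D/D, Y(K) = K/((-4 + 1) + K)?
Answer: 64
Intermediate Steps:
Y(K) = K/(-3 + K)
v(D) = 1
(v(Y(-2)) - 9)**2 = (1 - 9)**2 = (-8)**2 = 64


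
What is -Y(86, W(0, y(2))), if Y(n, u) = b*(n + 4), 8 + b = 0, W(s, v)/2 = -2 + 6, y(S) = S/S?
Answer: 720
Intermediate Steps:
y(S) = 1
W(s, v) = 8 (W(s, v) = 2*(-2 + 6) = 2*4 = 8)
b = -8 (b = -8 + 0 = -8)
Y(n, u) = -32 - 8*n (Y(n, u) = -8*(n + 4) = -8*(4 + n) = -32 - 8*n)
-Y(86, W(0, y(2))) = -(-32 - 8*86) = -(-32 - 688) = -1*(-720) = 720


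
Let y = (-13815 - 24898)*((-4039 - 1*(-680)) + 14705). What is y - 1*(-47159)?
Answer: -439190539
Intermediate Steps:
y = -439237698 (y = -38713*((-4039 + 680) + 14705) = -38713*(-3359 + 14705) = -38713*11346 = -439237698)
y - 1*(-47159) = -439237698 - 1*(-47159) = -439237698 + 47159 = -439190539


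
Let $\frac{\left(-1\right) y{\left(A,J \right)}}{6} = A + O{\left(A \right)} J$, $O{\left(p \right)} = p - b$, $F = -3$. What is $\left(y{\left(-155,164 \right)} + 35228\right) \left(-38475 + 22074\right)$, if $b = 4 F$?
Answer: $-2900844870$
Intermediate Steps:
$b = -12$ ($b = 4 \left(-3\right) = -12$)
$O{\left(p \right)} = 12 + p$ ($O{\left(p \right)} = p - -12 = p + 12 = 12 + p$)
$y{\left(A,J \right)} = - 6 A - 6 J \left(12 + A\right)$ ($y{\left(A,J \right)} = - 6 \left(A + \left(12 + A\right) J\right) = - 6 \left(A + J \left(12 + A\right)\right) = - 6 A - 6 J \left(12 + A\right)$)
$\left(y{\left(-155,164 \right)} + 35228\right) \left(-38475 + 22074\right) = \left(\left(\left(-6\right) \left(-155\right) - 984 \left(12 - 155\right)\right) + 35228\right) \left(-38475 + 22074\right) = \left(\left(930 - 984 \left(-143\right)\right) + 35228\right) \left(-16401\right) = \left(\left(930 + 140712\right) + 35228\right) \left(-16401\right) = \left(141642 + 35228\right) \left(-16401\right) = 176870 \left(-16401\right) = -2900844870$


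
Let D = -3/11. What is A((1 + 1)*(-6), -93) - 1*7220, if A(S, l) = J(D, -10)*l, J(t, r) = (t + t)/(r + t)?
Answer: -816418/113 ≈ -7224.9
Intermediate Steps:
D = -3/11 (D = -3*1/11 = -3/11 ≈ -0.27273)
J(t, r) = 2*t/(r + t) (J(t, r) = (2*t)/(r + t) = 2*t/(r + t))
A(S, l) = 6*l/113 (A(S, l) = (2*(-3/11)/(-10 - 3/11))*l = (2*(-3/11)/(-113/11))*l = (2*(-3/11)*(-11/113))*l = 6*l/113)
A((1 + 1)*(-6), -93) - 1*7220 = (6/113)*(-93) - 1*7220 = -558/113 - 7220 = -816418/113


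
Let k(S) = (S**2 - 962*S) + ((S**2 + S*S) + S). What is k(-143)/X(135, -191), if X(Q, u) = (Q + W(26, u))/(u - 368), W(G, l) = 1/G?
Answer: -2888923180/3511 ≈ -8.2282e+5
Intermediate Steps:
X(Q, u) = (1/26 + Q)/(-368 + u) (X(Q, u) = (Q + 1/26)/(u - 368) = (Q + 1/26)/(-368 + u) = (1/26 + Q)/(-368 + u))
k(S) = -961*S + 3*S**2 (k(S) = (S**2 - 962*S) + ((S**2 + S**2) + S) = (S**2 - 962*S) + (2*S**2 + S) = (S**2 - 962*S) + (S + 2*S**2) = -961*S + 3*S**2)
k(-143)/X(135, -191) = (-143*(-961 + 3*(-143)))/(((1/26 + 135)/(-368 - 191))) = (-143*(-961 - 429))/(((3511/26)/(-559))) = (-143*(-1390))/((-1/559*3511/26)) = 198770/(-3511/14534) = 198770*(-14534/3511) = -2888923180/3511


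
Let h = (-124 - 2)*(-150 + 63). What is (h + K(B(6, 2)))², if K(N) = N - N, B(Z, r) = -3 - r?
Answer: 120165444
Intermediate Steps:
h = 10962 (h = -126*(-87) = 10962)
K(N) = 0
(h + K(B(6, 2)))² = (10962 + 0)² = 10962² = 120165444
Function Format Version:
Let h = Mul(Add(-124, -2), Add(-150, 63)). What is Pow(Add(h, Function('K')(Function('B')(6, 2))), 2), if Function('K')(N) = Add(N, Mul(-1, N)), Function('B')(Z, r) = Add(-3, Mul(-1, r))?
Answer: 120165444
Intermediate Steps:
h = 10962 (h = Mul(-126, -87) = 10962)
Function('K')(N) = 0
Pow(Add(h, Function('K')(Function('B')(6, 2))), 2) = Pow(Add(10962, 0), 2) = Pow(10962, 2) = 120165444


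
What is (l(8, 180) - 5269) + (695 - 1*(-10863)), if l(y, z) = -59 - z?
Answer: 6050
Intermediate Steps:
(l(8, 180) - 5269) + (695 - 1*(-10863)) = ((-59 - 1*180) - 5269) + (695 - 1*(-10863)) = ((-59 - 180) - 5269) + (695 + 10863) = (-239 - 5269) + 11558 = -5508 + 11558 = 6050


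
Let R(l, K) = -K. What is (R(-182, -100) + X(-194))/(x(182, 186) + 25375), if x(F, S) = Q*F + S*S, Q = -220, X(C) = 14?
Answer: 6/1049 ≈ 0.0057197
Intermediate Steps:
x(F, S) = S**2 - 220*F (x(F, S) = -220*F + S*S = -220*F + S**2 = S**2 - 220*F)
(R(-182, -100) + X(-194))/(x(182, 186) + 25375) = (-1*(-100) + 14)/((186**2 - 220*182) + 25375) = (100 + 14)/((34596 - 40040) + 25375) = 114/(-5444 + 25375) = 114/19931 = 114*(1/19931) = 6/1049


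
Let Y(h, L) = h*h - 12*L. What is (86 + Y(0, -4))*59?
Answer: 7906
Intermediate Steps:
Y(h, L) = h**2 - 12*L
(86 + Y(0, -4))*59 = (86 + (0**2 - 12*(-4)))*59 = (86 + (0 + 48))*59 = (86 + 48)*59 = 134*59 = 7906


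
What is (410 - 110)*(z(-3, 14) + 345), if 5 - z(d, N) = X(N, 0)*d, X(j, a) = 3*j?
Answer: 142800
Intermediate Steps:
z(d, N) = 5 - 3*N*d
(410 - 110)*(z(-3, 14) + 345) = (410 - 110)*((5 - 3*14*(-3)) + 345) = 300*((5 + 126) + 345) = 300*(131 + 345) = 300*476 = 142800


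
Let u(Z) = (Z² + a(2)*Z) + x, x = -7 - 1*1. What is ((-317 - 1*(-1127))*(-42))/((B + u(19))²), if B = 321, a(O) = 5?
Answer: -34020/591361 ≈ -0.057528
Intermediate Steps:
x = -8 (x = -7 - 1 = -8)
u(Z) = -8 + Z² + 5*Z (u(Z) = (Z² + 5*Z) - 8 = -8 + Z² + 5*Z)
((-317 - 1*(-1127))*(-42))/((B + u(19))²) = ((-317 - 1*(-1127))*(-42))/((321 + (-8 + 19² + 5*19))²) = ((-317 + 1127)*(-42))/((321 + (-8 + 361 + 95))²) = (810*(-42))/((321 + 448)²) = -34020/(769²) = -34020/591361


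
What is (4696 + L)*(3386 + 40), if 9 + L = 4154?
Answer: 30289266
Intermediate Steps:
L = 4145 (L = -9 + 4154 = 4145)
(4696 + L)*(3386 + 40) = (4696 + 4145)*(3386 + 40) = 8841*3426 = 30289266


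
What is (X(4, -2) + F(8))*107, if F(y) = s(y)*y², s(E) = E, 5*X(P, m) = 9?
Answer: 274883/5 ≈ 54977.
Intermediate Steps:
X(P, m) = 9/5 (X(P, m) = (⅕)*9 = 9/5)
F(y) = y³ (F(y) = y*y² = y³)
(X(4, -2) + F(8))*107 = (9/5 + 8³)*107 = (9/5 + 512)*107 = (2569/5)*107 = 274883/5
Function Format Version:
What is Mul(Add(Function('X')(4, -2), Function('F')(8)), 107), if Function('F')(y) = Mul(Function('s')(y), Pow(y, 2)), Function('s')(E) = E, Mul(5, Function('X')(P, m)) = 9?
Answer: Rational(274883, 5) ≈ 54977.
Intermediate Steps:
Function('X')(P, m) = Rational(9, 5) (Function('X')(P, m) = Mul(Rational(1, 5), 9) = Rational(9, 5))
Function('F')(y) = Pow(y, 3) (Function('F')(y) = Mul(y, Pow(y, 2)) = Pow(y, 3))
Mul(Add(Function('X')(4, -2), Function('F')(8)), 107) = Mul(Add(Rational(9, 5), Pow(8, 3)), 107) = Mul(Add(Rational(9, 5), 512), 107) = Mul(Rational(2569, 5), 107) = Rational(274883, 5)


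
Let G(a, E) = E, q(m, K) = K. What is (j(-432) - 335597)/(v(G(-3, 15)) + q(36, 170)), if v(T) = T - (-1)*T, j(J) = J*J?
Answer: -148973/200 ≈ -744.87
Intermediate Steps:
j(J) = J**2
v(T) = 2*T (v(T) = T + T = 2*T)
(j(-432) - 335597)/(v(G(-3, 15)) + q(36, 170)) = ((-432)**2 - 335597)/(2*15 + 170) = (186624 - 335597)/(30 + 170) = -148973/200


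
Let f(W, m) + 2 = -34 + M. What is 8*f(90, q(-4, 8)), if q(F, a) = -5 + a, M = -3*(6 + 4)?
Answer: -528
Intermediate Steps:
M = -30 (M = -3*10 = -30)
f(W, m) = -66 (f(W, m) = -2 + (-34 - 30) = -2 - 64 = -66)
8*f(90, q(-4, 8)) = 8*(-66) = -528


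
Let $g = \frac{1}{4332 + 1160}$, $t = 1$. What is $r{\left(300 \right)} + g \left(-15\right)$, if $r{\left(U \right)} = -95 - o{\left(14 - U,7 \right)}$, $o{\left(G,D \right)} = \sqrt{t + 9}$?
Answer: $- \frac{521755}{5492} - \sqrt{10} \approx -98.165$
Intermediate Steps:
$o{\left(G,D \right)} = \sqrt{10}$ ($o{\left(G,D \right)} = \sqrt{1 + 9} = \sqrt{10}$)
$g = \frac{1}{5492} \approx 0.00018208$
$r{\left(U \right)} = -95 - \sqrt{10}$
$r{\left(300 \right)} + g \left(-15\right) = \left(-95 - \sqrt{10}\right) + \frac{1}{5492} \left(-15\right) = \left(-95 - \sqrt{10}\right) - \frac{15}{5492} = - \frac{521755}{5492} - \sqrt{10}$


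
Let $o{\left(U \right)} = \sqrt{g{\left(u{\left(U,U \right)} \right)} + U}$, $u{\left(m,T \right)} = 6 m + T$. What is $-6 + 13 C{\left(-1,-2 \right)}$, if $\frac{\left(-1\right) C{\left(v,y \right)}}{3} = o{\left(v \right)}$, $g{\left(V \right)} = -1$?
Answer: $-6 - 39 i \sqrt{2} \approx -6.0 - 55.154 i$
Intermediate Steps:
$u{\left(m,T \right)} = T + 6 m$
$o{\left(U \right)} = \sqrt{-1 + U}$
$C{\left(v,y \right)} = - 3 \sqrt{-1 + v}$
$-6 + 13 C{\left(-1,-2 \right)} = -6 + 13 \left(- 3 \sqrt{-1 - 1}\right) = -6 + 13 \left(- 3 \sqrt{-2}\right) = -6 + 13 \left(- 3 i \sqrt{2}\right) = -6 - 39 i \sqrt{2}$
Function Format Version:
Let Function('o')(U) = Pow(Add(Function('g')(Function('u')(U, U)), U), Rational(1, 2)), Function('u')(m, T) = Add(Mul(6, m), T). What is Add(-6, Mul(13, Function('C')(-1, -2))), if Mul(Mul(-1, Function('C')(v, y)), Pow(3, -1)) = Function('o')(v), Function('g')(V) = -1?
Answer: Add(-6, Mul(-39, I, Pow(2, Rational(1, 2)))) ≈ Add(-6.0000, Mul(-55.154, I))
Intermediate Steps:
Function('u')(m, T) = Add(T, Mul(6, m))
Function('o')(U) = Pow(Add(-1, U), Rational(1, 2))
Function('C')(v, y) = Mul(-3, Pow(Add(-1, v), Rational(1, 2)))
Add(-6, Mul(13, Function('C')(-1, -2))) = Add(-6, Mul(13, Mul(-3, Pow(Add(-1, -1), Rational(1, 2))))) = Add(-6, Mul(13, Mul(-3, Pow(-2, Rational(1, 2))))) = Add(-6, Mul(13, Mul(-3, Mul(I, Pow(2, Rational(1, 2)))))) = Add(-6, Mul(13, Mul(-3, I, Pow(2, Rational(1, 2))))) = Add(-6, Mul(-39, I, Pow(2, Rational(1, 2))))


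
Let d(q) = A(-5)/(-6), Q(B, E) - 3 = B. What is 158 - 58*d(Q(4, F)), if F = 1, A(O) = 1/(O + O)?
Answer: 4711/30 ≈ 157.03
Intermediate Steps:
A(O) = 1/(2*O)
Q(B, E) = 3 + B
d(q) = 1/60 (d(q) = ((1/2)/(-5))/(-6) = ((1/2)*(-1/5))*(-1/6) = -1/10*(-1/6) = 1/60)
158 - 58*d(Q(4, F)) = 158 - 58*1/60 = 158 - 29/30 = 4711/30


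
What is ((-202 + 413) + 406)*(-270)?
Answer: -166590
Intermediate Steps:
((-202 + 413) + 406)*(-270) = (211 + 406)*(-270) = 617*(-270) = -166590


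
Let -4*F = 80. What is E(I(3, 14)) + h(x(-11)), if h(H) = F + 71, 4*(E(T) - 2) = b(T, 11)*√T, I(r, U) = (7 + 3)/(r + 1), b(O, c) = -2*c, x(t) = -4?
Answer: 53 - 11*√10/4 ≈ 44.304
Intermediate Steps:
F = -20 (F = -¼*80 = -20)
I(r, U) = 10/(1 + r)
E(T) = 2 - 11*√T/2 (E(T) = 2 + ((-2*11)*√T)/4 = 2 + (-22*√T)/4 = 2 - 11*√T/2)
h(H) = 51 (h(H) = -20 + 71 = 51)
E(I(3, 14)) + h(x(-11)) = (2 - 11*√10/√(1 + 3)/2) + 51 = (2 - 11*√10/2/2) + 51 = (2 - 11*√10/4) + 51 = 53 - 11*√10/4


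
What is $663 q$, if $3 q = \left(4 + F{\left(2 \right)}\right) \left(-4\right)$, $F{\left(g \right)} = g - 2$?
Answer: $-3536$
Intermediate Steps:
$F{\left(g \right)} = -2 + g$
$q = - \frac{16}{3}$ ($q = \frac{\left(4 + \left(-2 + 2\right)\right) \left(-4\right)}{3} = \frac{\left(4 + 0\right) \left(-4\right)}{3} = \frac{4 \left(-4\right)}{3} = \frac{1}{3} \left(-16\right) = - \frac{16}{3} \approx -5.3333$)
$663 q = 663 \left(- \frac{16}{3}\right) = -3536$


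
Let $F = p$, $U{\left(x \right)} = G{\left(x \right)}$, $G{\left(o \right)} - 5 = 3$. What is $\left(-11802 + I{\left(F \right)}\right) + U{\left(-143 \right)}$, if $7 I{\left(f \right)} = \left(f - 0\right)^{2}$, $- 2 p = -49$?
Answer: $- \frac{46833}{4} \approx -11708.0$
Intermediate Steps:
$G{\left(o \right)} = 8$ ($G{\left(o \right)} = 5 + 3 = 8$)
$U{\left(x \right)} = 8$
$p = \frac{49}{2}$ ($p = \left(- \frac{1}{2}\right) \left(-49\right) = \frac{49}{2} \approx 24.5$)
$F = \frac{49}{2} \approx 24.5$
$I{\left(f \right)} = \frac{f^{2}}{7}$ ($I{\left(f \right)} = \frac{\left(f - 0\right)^{2}}{7} = \frac{\left(f + 0\right)^{2}}{7} = \frac{f^{2}}{7}$)
$\left(-11802 + I{\left(F \right)}\right) + U{\left(-143 \right)} = \left(-11802 + \frac{\left(\frac{49}{2}\right)^{2}}{7}\right) + 8 = \left(-11802 + \frac{1}{7} \cdot \frac{2401}{4}\right) + 8 = \left(-11802 + \frac{343}{4}\right) + 8 = - \frac{46865}{4} + 8 = - \frac{46833}{4}$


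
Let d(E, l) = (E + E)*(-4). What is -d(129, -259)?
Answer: 1032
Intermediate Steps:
d(E, l) = -8*E (d(E, l) = (2*E)*(-4) = -8*E)
-d(129, -259) = -(-8)*129 = -1*(-1032) = 1032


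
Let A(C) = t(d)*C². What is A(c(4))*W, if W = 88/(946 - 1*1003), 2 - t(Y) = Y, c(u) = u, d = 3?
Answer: 1408/57 ≈ 24.702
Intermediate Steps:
t(Y) = 2 - Y
A(C) = -C² (A(C) = (2 - 1*3)*C² = (2 - 3)*C² = -C²)
W = -88/57 (W = 88/(946 - 1003) = 88/(-57) = 88*(-1/57) = -88/57 ≈ -1.5439)
A(c(4))*W = -1*4²*(-88/57) = -1*16*(-88/57) = -16*(-88/57) = 1408/57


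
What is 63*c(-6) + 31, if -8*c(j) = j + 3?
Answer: 437/8 ≈ 54.625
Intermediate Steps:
c(j) = -3/8 - j/8 (c(j) = -(j + 3)/8 = -(3 + j)/8 = -3/8 - j/8)
63*c(-6) + 31 = 63*(-3/8 - 1/8*(-6)) + 31 = 63*(-3/8 + 3/4) + 31 = 63*(3/8) + 31 = 189/8 + 31 = 437/8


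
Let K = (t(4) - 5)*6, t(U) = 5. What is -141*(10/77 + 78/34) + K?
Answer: -447393/1309 ≈ -341.78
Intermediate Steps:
K = 0 (K = (5 - 5)*6 = 0*6 = 0)
-141*(10/77 + 78/34) + K = -141*(10/77 + 78/34) + 0 = -141*(10*(1/77) + 78*(1/34)) + 0 = -141*(10/77 + 39/17) + 0 = -141*3173/1309 + 0 = -447393/1309 + 0 = -447393/1309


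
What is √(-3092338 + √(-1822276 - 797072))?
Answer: √(-3092338 + 2*I*√654837) ≈ 0.46 + 1758.5*I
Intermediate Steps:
√(-3092338 + √(-1822276 - 797072)) = √(-3092338 + √(-2619348)) = √(-3092338 + 2*I*√654837)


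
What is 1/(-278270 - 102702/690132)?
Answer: -115022/32007189057 ≈ -3.5936e-6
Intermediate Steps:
1/(-278270 - 102702/690132) = 1/(-278270 - 102702*1/690132) = 1/(-278270 - 17117/115022) = 1/(-32007189057/115022) = -115022/32007189057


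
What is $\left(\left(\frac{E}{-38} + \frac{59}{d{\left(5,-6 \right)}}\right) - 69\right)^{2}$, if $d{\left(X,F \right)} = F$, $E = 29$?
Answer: $\frac{20584369}{3249} \approx 6335.6$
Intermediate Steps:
$\left(\left(\frac{E}{-38} + \frac{59}{d{\left(5,-6 \right)}}\right) - 69\right)^{2} = \left(\left(\frac{29}{-38} + \frac{59}{-6}\right) - 69\right)^{2} = \left(\left(29 \left(- \frac{1}{38}\right) + 59 \left(- \frac{1}{6}\right)\right) - 69\right)^{2} = \left(\left(- \frac{29}{38} - \frac{59}{6}\right) - 69\right)^{2} = \left(- \frac{604}{57} - 69\right)^{2} = \left(- \frac{4537}{57}\right)^{2} = \frac{20584369}{3249}$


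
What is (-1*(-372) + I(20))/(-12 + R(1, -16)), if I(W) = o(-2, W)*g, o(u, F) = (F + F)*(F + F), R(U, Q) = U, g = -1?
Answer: 1228/11 ≈ 111.64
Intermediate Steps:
o(u, F) = 4*F² (o(u, F) = (2*F)*(2*F) = 4*F²)
I(W) = -4*W² (I(W) = (4*W²)*(-1) = -4*W²)
(-1*(-372) + I(20))/(-12 + R(1, -16)) = (-1*(-372) - 4*20²)/(-12 + 1) = (372 - 4*400)/(-11) = (372 - 1600)*(-1/11) = -1228*(-1/11) = 1228/11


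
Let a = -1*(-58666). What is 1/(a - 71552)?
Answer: -1/12886 ≈ -7.7604e-5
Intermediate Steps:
a = 58666
1/(a - 71552) = 1/(58666 - 71552) = 1/(-12886) = -1/12886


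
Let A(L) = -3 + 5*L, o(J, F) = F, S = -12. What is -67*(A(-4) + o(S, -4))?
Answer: 1809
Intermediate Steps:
-67*(A(-4) + o(S, -4)) = -67*((-3 + 5*(-4)) - 4) = -67*((-3 - 20) - 4) = -67*(-23 - 4) = -67*(-27) = 1809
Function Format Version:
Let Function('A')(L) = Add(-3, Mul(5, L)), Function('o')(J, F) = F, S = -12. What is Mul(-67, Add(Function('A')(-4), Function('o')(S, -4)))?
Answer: 1809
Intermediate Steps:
Mul(-67, Add(Function('A')(-4), Function('o')(S, -4))) = Mul(-67, Add(Add(-3, Mul(5, -4)), -4)) = Mul(-67, Add(Add(-3, -20), -4)) = Mul(-67, Add(-23, -4)) = Mul(-67, -27) = 1809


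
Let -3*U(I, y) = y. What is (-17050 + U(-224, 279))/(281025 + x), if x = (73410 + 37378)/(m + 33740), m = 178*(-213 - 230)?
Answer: -386694651/6339025531 ≈ -0.061002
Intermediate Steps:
m = -78854 (m = 178*(-443) = -78854)
U(I, y) = -y/3
x = -55394/22557 (x = (73410 + 37378)/(-78854 + 33740) = 110788/(-45114) = 110788*(-1/45114) = -55394/22557 ≈ -2.4557)
(-17050 + U(-224, 279))/(281025 + x) = (-17050 - 1/3*279)/(281025 - 55394/22557) = (-17050 - 93)/(6339025531/22557) = -17143*22557/6339025531 = -386694651/6339025531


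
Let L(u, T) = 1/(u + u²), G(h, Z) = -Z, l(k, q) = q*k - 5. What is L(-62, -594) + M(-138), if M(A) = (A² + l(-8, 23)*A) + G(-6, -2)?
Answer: 170674097/3782 ≈ 45128.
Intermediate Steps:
l(k, q) = -5 + k*q (l(k, q) = k*q - 5 = -5 + k*q)
M(A) = 2 + A² - 189*A (M(A) = (A² + (-5 - 8*23)*A) - 1*(-2) = (A² + (-5 - 184)*A) + 2 = (A² - 189*A) + 2 = 2 + A² - 189*A)
L(-62, -594) + M(-138) = 1/((-62)*(1 - 62)) + (2 + (-138)² - 189*(-138)) = -1/62/(-61) + (2 + 19044 + 26082) = -1/62*(-1/61) + 45128 = 1/3782 + 45128 = 170674097/3782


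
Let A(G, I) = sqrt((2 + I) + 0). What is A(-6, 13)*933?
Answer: 933*sqrt(15) ≈ 3613.5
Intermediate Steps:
A(G, I) = sqrt(2 + I)
A(-6, 13)*933 = sqrt(2 + 13)*933 = sqrt(15)*933 = 933*sqrt(15)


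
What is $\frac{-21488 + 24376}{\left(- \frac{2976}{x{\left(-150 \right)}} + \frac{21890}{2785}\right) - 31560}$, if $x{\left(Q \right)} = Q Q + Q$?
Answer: $- \frac{2996047300}{32732722611} \approx -0.091531$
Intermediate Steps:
$x{\left(Q \right)} = Q + Q^{2}$ ($x{\left(Q \right)} = Q^{2} + Q = Q + Q^{2}$)
$\frac{-21488 + 24376}{\left(- \frac{2976}{x{\left(-150 \right)}} + \frac{21890}{2785}\right) - 31560} = \frac{-21488 + 24376}{\left(- \frac{2976}{\left(-150\right) \left(1 - 150\right)} + \frac{21890}{2785}\right) - 31560} = \frac{2888}{\left(- \frac{2976}{\left(-150\right) \left(-149\right)} + 21890 \cdot \frac{1}{2785}\right) - 31560} = \frac{2888}{\left(- \frac{2976}{22350} + \frac{4378}{557}\right) - 31560} = \frac{2888}{\left(\left(-2976\right) \frac{1}{22350} + \frac{4378}{557}\right) - 31560} = \frac{2888}{\left(- \frac{496}{3725} + \frac{4378}{557}\right) - 31560} = \frac{2888}{\frac{16031778}{2074825} - 31560} = \frac{2888}{- \frac{65465445222}{2074825}} = 2888 \left(- \frac{2074825}{65465445222}\right) = - \frac{2996047300}{32732722611}$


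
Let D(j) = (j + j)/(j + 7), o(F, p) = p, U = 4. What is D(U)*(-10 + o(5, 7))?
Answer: -24/11 ≈ -2.1818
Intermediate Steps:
D(j) = 2*j/(7 + j) (D(j) = (2*j)/(7 + j) = 2*j/(7 + j))
D(U)*(-10 + o(5, 7)) = (2*4/(7 + 4))*(-10 + 7) = (2*4/11)*(-3) = (2*4*(1/11))*(-3) = (8/11)*(-3) = -24/11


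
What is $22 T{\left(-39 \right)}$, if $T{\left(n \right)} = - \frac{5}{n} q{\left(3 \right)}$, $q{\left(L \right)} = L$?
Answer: $\frac{110}{13} \approx 8.4615$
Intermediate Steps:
$T{\left(n \right)} = - \frac{15}{n}$ ($T{\left(n \right)} = - \frac{5}{n} 3 = - \frac{15}{n}$)
$22 T{\left(-39 \right)} = 22 \left(- \frac{15}{-39}\right) = 22 \left(\left(-15\right) \left(- \frac{1}{39}\right)\right) = 22 \cdot \frac{5}{13} = \frac{110}{13}$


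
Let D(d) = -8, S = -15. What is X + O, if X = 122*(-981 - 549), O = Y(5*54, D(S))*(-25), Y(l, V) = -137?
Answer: -183235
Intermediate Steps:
O = 3425 (O = -137*(-25) = 3425)
X = -186660 (X = 122*(-1530) = -186660)
X + O = -186660 + 3425 = -183235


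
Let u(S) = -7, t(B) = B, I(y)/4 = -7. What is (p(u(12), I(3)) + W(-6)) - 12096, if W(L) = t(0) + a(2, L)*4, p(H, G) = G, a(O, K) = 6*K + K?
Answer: -12292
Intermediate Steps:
a(O, K) = 7*K
I(y) = -28 (I(y) = 4*(-7) = -28)
W(L) = 28*L (W(L) = 0 + (7*L)*4 = 0 + 28*L = 28*L)
(p(u(12), I(3)) + W(-6)) - 12096 = (-28 + 28*(-6)) - 12096 = (-28 - 168) - 12096 = -196 - 12096 = -12292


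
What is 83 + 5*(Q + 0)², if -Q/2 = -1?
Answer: 103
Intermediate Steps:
Q = 2 (Q = -2*(-1) = 2)
83 + 5*(Q + 0)² = 83 + 5*(2 + 0)² = 83 + 5*2² = 83 + 5*4 = 83 + 20 = 103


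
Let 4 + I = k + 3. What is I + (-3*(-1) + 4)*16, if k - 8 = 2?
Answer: 121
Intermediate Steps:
k = 10 (k = 8 + 2 = 10)
I = 9 (I = -4 + (10 + 3) = -4 + 13 = 9)
I + (-3*(-1) + 4)*16 = 9 + (-3*(-1) + 4)*16 = 9 + (3 + 4)*16 = 9 + 7*16 = 9 + 112 = 121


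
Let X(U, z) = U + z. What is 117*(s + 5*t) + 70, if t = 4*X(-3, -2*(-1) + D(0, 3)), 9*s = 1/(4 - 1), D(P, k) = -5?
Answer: -41897/3 ≈ -13966.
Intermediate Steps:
s = 1/27 (s = 1/(9*(4 - 1)) = (⅑)/3 = (⅑)*(⅓) = 1/27 ≈ 0.037037)
t = -24 (t = 4*(-3 + (-2*(-1) - 5)) = 4*(-3 + (2 - 5)) = 4*(-3 - 3) = 4*(-6) = -24)
117*(s + 5*t) + 70 = 117*(1/27 + 5*(-24)) + 70 = 117*(1/27 - 120) + 70 = 117*(-3239/27) + 70 = -42107/3 + 70 = -41897/3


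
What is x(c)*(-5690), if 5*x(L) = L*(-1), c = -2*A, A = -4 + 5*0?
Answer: 9104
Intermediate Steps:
A = -4 (A = -4 + 0 = -4)
c = 8 (c = -2*(-4) = 8)
x(L) = -L/5 (x(L) = (L*(-1))/5 = (-L)/5 = -L/5)
x(c)*(-5690) = -1/5*8*(-5690) = -8/5*(-5690) = 9104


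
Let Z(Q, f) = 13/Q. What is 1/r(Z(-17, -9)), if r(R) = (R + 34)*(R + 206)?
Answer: 289/1971285 ≈ 0.00014660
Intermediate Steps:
r(R) = (34 + R)*(206 + R)
1/r(Z(-17, -9)) = 1/(7004 + (13/(-17))² + 240*(13/(-17))) = 1/(7004 + (13*(-1/17))² + 240*(13*(-1/17))) = 1/(7004 + (-13/17)² + 240*(-13/17)) = 1/(7004 + 169/289 - 3120/17) = 1/(1971285/289) = 289/1971285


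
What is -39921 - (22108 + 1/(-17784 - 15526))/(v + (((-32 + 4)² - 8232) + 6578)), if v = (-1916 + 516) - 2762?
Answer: -6690658724841/167615920 ≈ -39917.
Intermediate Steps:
v = -4162 (v = -1400 - 2762 = -4162)
-39921 - (22108 + 1/(-17784 - 15526))/(v + (((-32 + 4)² - 8232) + 6578)) = -39921 - (22108 + 1/(-17784 - 15526))/(-4162 + (((-32 + 4)² - 8232) + 6578)) = -39921 - (22108 + 1/(-33310))/(-4162 + (((-28)² - 8232) + 6578)) = -39921 - (22108 - 1/33310)/(-4162 + ((784 - 8232) + 6578)) = -39921 - 736417479/(33310*(-4162 + (-7448 + 6578))) = -39921 - 736417479/(33310*(-4162 - 870)) = -39921 - 736417479/(33310*(-5032)) = -39921 - 736417479*(-1)/(33310*5032) = -39921 - 1*(-736417479/167615920) = -39921 + 736417479/167615920 = -6690658724841/167615920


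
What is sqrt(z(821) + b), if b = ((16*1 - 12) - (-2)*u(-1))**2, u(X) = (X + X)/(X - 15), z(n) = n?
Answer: 5*sqrt(537)/4 ≈ 28.967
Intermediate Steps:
u(X) = 2*X/(-15 + X) (u(X) = (2*X)/(-15 + X) = 2*X/(-15 + X))
b = 289/16 (b = ((16*1 - 12) - (-2)*2*(-1)/(-15 - 1))**2 = ((16 - 12) - (-2)*2*(-1)/(-16))**2 = (4 - (-2)*2*(-1)*(-1/16))**2 = (4 - (-2)/8)**2 = (4 - 1*(-1/4))**2 = (4 + 1/4)**2 = (17/4)**2 = 289/16 ≈ 18.063)
sqrt(z(821) + b) = sqrt(821 + 289/16) = sqrt(13425/16) = 5*sqrt(537)/4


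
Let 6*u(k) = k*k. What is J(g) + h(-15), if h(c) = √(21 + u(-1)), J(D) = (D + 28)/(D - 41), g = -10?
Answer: -6/17 + √762/6 ≈ 4.2478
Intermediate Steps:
J(D) = (28 + D)/(-41 + D)
u(k) = k²/6 (u(k) = (k*k)/6 = k²/6)
h(c) = √762/6 (h(c) = √(21 + (⅙)*(-1)²) = √(21 + (⅙)*1) = √(21 + ⅙) = √(127/6) = √762/6)
J(g) + h(-15) = (28 - 10)/(-41 - 10) + √762/6 = 18/(-51) + √762/6 = -1/51*18 + √762/6 = -6/17 + √762/6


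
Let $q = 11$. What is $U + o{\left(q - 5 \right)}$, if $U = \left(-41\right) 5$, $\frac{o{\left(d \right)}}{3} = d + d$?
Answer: $-169$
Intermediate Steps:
$o{\left(d \right)} = 6 d$ ($o{\left(d \right)} = 3 \left(d + d\right) = 3 \cdot 2 d = 6 d$)
$U = -205$
$U + o{\left(q - 5 \right)} = -205 + 6 \left(11 - 5\right) = -205 + 6 \cdot 6 = -205 + 36 = -169$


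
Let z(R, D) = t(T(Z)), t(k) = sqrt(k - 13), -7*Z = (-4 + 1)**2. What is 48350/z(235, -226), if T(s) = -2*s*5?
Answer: -48350*I*sqrt(7) ≈ -1.2792e+5*I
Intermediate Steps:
Z = -9/7 (Z = -(-4 + 1)**2/7 = -1/7*(-3)**2 = -1/7*9 = -9/7 ≈ -1.2857)
T(s) = -10*s
t(k) = sqrt(-13 + k)
z(R, D) = I*sqrt(7)/7 (z(R, D) = sqrt(-13 - 10*(-9/7)) = sqrt(-13 + 90/7) = sqrt(-1/7) = I*sqrt(7)/7)
48350/z(235, -226) = 48350/((I*sqrt(7)/7)) = 48350*(-I*sqrt(7)) = -48350*I*sqrt(7)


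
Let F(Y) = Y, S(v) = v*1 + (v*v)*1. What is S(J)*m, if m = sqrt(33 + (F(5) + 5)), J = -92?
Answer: 8372*sqrt(43) ≈ 54899.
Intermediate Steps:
S(v) = v + v**2 (S(v) = v + v**2*1 = v + v**2)
m = sqrt(43) (m = sqrt(33 + (5 + 5)) = sqrt(33 + 10) = sqrt(43) ≈ 6.5574)
S(J)*m = (-92*(1 - 92))*sqrt(43) = (-92*(-91))*sqrt(43) = 8372*sqrt(43)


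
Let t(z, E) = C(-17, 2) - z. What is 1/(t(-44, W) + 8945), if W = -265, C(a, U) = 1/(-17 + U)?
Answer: 15/134834 ≈ 0.00011125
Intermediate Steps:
t(z, E) = -1/15 - z (t(z, E) = 1/(-17 + 2) - z = 1/(-15) - z = -1/15 - z)
1/(t(-44, W) + 8945) = 1/((-1/15 - 1*(-44)) + 8945) = 1/((-1/15 + 44) + 8945) = 1/(659/15 + 8945) = 1/(134834/15) = 15/134834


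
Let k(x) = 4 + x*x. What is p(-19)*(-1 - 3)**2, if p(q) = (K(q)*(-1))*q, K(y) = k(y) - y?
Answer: 116736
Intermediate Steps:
k(x) = 4 + x**2
K(y) = 4 + y**2 - y (K(y) = (4 + y**2) - y = 4 + y**2 - y)
p(q) = q*(-4 + q - q**2) (p(q) = ((4 + q**2 - q)*(-1))*q = (-4 + q - q**2)*q = q*(-4 + q - q**2))
p(-19)*(-1 - 3)**2 = (-19*(-4 - 19 - 1*(-19)**2))*(-1 - 3)**2 = -19*(-4 - 19 - 1*361)*(-4)**2 = -19*(-4 - 19 - 361)*16 = -19*(-384)*16 = 7296*16 = 116736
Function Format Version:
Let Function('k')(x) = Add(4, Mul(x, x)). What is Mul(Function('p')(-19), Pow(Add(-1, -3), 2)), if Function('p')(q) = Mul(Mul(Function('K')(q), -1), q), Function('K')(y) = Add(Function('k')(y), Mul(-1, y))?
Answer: 116736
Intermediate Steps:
Function('k')(x) = Add(4, Pow(x, 2))
Function('K')(y) = Add(4, Pow(y, 2), Mul(-1, y)) (Function('K')(y) = Add(Add(4, Pow(y, 2)), Mul(-1, y)) = Add(4, Pow(y, 2), Mul(-1, y)))
Function('p')(q) = Mul(q, Add(-4, q, Mul(-1, Pow(q, 2)))) (Function('p')(q) = Mul(Mul(Add(4, Pow(q, 2), Mul(-1, q)), -1), q) = Mul(Add(-4, q, Mul(-1, Pow(q, 2))), q) = Mul(q, Add(-4, q, Mul(-1, Pow(q, 2)))))
Mul(Function('p')(-19), Pow(Add(-1, -3), 2)) = Mul(Mul(-19, Add(-4, -19, Mul(-1, Pow(-19, 2)))), Pow(Add(-1, -3), 2)) = Mul(Mul(-19, Add(-4, -19, Mul(-1, 361))), Pow(-4, 2)) = Mul(Mul(-19, Add(-4, -19, -361)), 16) = Mul(Mul(-19, -384), 16) = Mul(7296, 16) = 116736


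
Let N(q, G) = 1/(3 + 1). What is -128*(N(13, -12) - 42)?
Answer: 5344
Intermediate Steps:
N(q, G) = ¼ (N(q, G) = 1/4 = ¼)
-128*(N(13, -12) - 42) = -128*(¼ - 42) = -128*(-167/4) = 5344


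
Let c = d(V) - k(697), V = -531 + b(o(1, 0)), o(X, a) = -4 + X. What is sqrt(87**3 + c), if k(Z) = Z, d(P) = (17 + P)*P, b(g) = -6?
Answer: sqrt(937046) ≈ 968.01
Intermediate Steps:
V = -537 (V = -531 - 6 = -537)
d(P) = P*(17 + P)
c = 278543 (c = -537*(17 - 537) - 1*697 = -537*(-520) - 697 = 279240 - 697 = 278543)
sqrt(87**3 + c) = sqrt(87**3 + 278543) = sqrt(658503 + 278543) = sqrt(937046)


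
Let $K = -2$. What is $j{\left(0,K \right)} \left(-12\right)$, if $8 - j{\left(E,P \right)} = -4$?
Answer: $-144$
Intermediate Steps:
$j{\left(E,P \right)} = 12$ ($j{\left(E,P \right)} = 8 - -4 = 8 + 4 = 12$)
$j{\left(0,K \right)} \left(-12\right) = 12 \left(-12\right) = -144$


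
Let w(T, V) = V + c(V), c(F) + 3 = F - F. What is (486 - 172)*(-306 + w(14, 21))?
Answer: -90432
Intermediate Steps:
c(F) = -3 (c(F) = -3 + (F - F) = -3 + 0 = -3)
w(T, V) = -3 + V (w(T, V) = V - 3 = -3 + V)
(486 - 172)*(-306 + w(14, 21)) = (486 - 172)*(-306 + (-3 + 21)) = 314*(-306 + 18) = 314*(-288) = -90432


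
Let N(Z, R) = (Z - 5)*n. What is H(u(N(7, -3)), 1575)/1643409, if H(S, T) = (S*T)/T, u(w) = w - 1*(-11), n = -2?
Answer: 7/1643409 ≈ 4.2594e-6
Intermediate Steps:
N(Z, R) = 10 - 2*Z (N(Z, R) = (Z - 5)*(-2) = (-5 + Z)*(-2) = 10 - 2*Z)
u(w) = 11 + w (u(w) = w + 11 = 11 + w)
H(S, T) = S
H(u(N(7, -3)), 1575)/1643409 = (11 + (10 - 2*7))/1643409 = (11 + (10 - 14))*(1/1643409) = (11 - 4)*(1/1643409) = 7*(1/1643409) = 7/1643409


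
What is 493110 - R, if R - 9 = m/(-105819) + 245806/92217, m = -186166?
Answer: 534643288578543/1084256747 ≈ 4.9310e+5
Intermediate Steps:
R = 14555934627/1084256747 (R = 9 + (-186166/(-105819) + 245806/92217) = 9 + (-186166*(-1/105819) + 245806*(1/92217)) = 9 + (186166/105819 + 245806/92217) = 9 + 4797623904/1084256747 = 14555934627/1084256747 ≈ 13.425)
493110 - R = 493110 - 1*14555934627/1084256747 = 493110 - 14555934627/1084256747 = 534643288578543/1084256747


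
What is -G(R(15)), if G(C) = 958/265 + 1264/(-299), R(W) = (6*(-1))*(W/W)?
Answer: 48518/79235 ≈ 0.61233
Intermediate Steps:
R(W) = -6 (R(W) = -6*1 = -6)
G(C) = -48518/79235 (G(C) = 958*(1/265) + 1264*(-1/299) = 958/265 - 1264/299 = -48518/79235)
-G(R(15)) = -1*(-48518/79235) = 48518/79235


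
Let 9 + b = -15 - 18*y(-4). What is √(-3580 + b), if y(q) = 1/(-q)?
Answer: I*√14434/2 ≈ 60.071*I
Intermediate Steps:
y(q) = -1/q
b = -57/2 (b = -9 + (-15 - (-18)/(-4)) = -9 + (-15 - (-18)*(-1)/4) = -9 + (-15 - 18*¼) = -9 + (-15 - 9/2) = -9 - 39/2 = -57/2 ≈ -28.500)
√(-3580 + b) = √(-3580 - 57/2) = √(-7217/2) = I*√14434/2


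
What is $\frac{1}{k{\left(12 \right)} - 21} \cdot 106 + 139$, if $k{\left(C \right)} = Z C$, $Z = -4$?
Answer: $\frac{9485}{69} \approx 137.46$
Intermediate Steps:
$k{\left(C \right)} = - 4 C$
$\frac{1}{k{\left(12 \right)} - 21} \cdot 106 + 139 = \frac{1}{\left(-4\right) 12 - 21} \cdot 106 + 139 = \frac{1}{-48 - 21} \cdot 106 + 139 = \frac{1}{-69} \cdot 106 + 139 = \left(- \frac{1}{69}\right) 106 + 139 = - \frac{106}{69} + 139 = \frac{9485}{69}$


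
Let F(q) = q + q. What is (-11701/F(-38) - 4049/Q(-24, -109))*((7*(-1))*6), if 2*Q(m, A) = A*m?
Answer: -13122536/2071 ≈ -6336.3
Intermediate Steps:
Q(m, A) = A*m/2 (Q(m, A) = (A*m)/2 = A*m/2)
F(q) = 2*q
(-11701/F(-38) - 4049/Q(-24, -109))*((7*(-1))*6) = (-11701/(2*(-38)) - 4049/((1/2)*(-109)*(-24)))*((7*(-1))*6) = (-11701/(-76) - 4049/1308)*(-7*6) = (-11701*(-1/76) - 4049*1/1308)*(-42) = (11701/76 - 4049/1308)*(-42) = (937324/6213)*(-42) = -13122536/2071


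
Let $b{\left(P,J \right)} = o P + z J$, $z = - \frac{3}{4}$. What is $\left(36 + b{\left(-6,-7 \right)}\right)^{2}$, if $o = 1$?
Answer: $\frac{19881}{16} \approx 1242.6$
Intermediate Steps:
$z = - \frac{3}{4}$ ($z = \left(-3\right) \frac{1}{4} = - \frac{3}{4} \approx -0.75$)
$b{\left(P,J \right)} = P - \frac{3 J}{4}$ ($b{\left(P,J \right)} = 1 P - \frac{3 J}{4} = P - \frac{3 J}{4}$)
$\left(36 + b{\left(-6,-7 \right)}\right)^{2} = \left(36 - \frac{3}{4}\right)^{2} = \left(\frac{141}{4}\right)^{2} = \frac{19881}{16}$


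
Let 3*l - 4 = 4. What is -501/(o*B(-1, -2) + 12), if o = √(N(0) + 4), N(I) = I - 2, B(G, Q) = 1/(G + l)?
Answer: -8350/199 + 835*√2/398 ≈ -38.993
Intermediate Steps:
l = 8/3 (l = 4/3 + (⅓)*4 = 4/3 + 4/3 = 8/3 ≈ 2.6667)
B(G, Q) = 1/(8/3 + G) (B(G, Q) = 1/(G + 8/3) = 1/(8/3 + G))
N(I) = -2 + I
o = √2 (o = √((-2 + 0) + 4) = √(-2 + 4) = √2 ≈ 1.4142)
-501/(o*B(-1, -2) + 12) = -501/(√2*(3/(8 + 3*(-1))) + 12) = -501/(√2*(3/(8 - 3)) + 12) = -501/(√2*(3/5) + 12) = -501/(√2*(3*(⅕)) + 12) = -501/(√2*(⅗) + 12) = -501/(3*√2/5 + 12) = -501/(12 + 3*√2/5)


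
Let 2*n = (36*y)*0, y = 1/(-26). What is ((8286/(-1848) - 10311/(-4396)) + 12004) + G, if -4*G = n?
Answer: 145090507/12089 ≈ 12002.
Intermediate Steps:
y = -1/26 ≈ -0.038462
n = 0 (n = ((36*(-1/26))*0)/2 = (-18/13*0)/2 = (½)*0 = 0)
G = 0 (G = -¼*0 = 0)
((8286/(-1848) - 10311/(-4396)) + 12004) + G = ((8286/(-1848) - 10311/(-4396)) + 12004) + 0 = ((8286*(-1/1848) - 10311*(-1/4396)) + 12004) + 0 = ((-1381/308 + 1473/628) + 12004) + 0 = (-25849/12089 + 12004) + 0 = 145090507/12089 + 0 = 145090507/12089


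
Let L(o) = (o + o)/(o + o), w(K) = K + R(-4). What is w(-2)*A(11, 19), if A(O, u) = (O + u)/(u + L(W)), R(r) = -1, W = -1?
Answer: -9/2 ≈ -4.5000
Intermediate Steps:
w(K) = -1 + K (w(K) = K - 1 = -1 + K)
L(o) = 1 (L(o) = (2*o)/((2*o)) = (2*o)*(1/(2*o)) = 1)
A(O, u) = (O + u)/(1 + u) (A(O, u) = (O + u)/(u + 1) = (O + u)/(1 + u))
w(-2)*A(11, 19) = (-1 - 2)*((11 + 19)/(1 + 19)) = -3*30/20 = -3*3/2 = -9/2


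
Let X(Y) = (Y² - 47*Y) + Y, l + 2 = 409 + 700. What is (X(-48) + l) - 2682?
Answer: 2937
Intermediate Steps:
l = 1107 (l = -2 + (409 + 700) = -2 + 1109 = 1107)
X(Y) = Y² - 46*Y
(X(-48) + l) - 2682 = (-48*(-46 - 48) + 1107) - 2682 = (-48*(-94) + 1107) - 2682 = (4512 + 1107) - 2682 = 5619 - 2682 = 2937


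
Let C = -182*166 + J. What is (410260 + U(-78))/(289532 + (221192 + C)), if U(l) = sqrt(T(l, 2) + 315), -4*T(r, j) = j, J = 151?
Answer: 410260/480663 + sqrt(1258)/961326 ≈ 0.85357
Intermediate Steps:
T(r, j) = -j/4
C = -30061 (C = -182*166 + 151 = -30212 + 151 = -30061)
U(l) = sqrt(1258)/2 (U(l) = sqrt(-1/4*2 + 315) = sqrt(-1/2 + 315) = sqrt(629/2) = sqrt(1258)/2)
(410260 + U(-78))/(289532 + (221192 + C)) = (410260 + sqrt(1258)/2)/(289532 + (221192 - 30061)) = (410260 + sqrt(1258)/2)/(289532 + 191131) = (410260 + sqrt(1258)/2)/480663 = (410260 + sqrt(1258)/2)*(1/480663) = 410260/480663 + sqrt(1258)/961326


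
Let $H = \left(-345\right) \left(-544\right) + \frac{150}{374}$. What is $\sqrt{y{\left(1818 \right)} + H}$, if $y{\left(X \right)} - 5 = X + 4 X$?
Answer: $\frac{10 \sqrt{68810390}}{187} \approx 443.59$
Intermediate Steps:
$y{\left(X \right)} = 5 + 5 X$ ($y{\left(X \right)} = 5 + \left(X + 4 X\right) = 5 + 5 X$)
$H = \frac{35096235}{187}$ ($H = 187680 + 150 \cdot \frac{1}{374} = 187680 + \frac{75}{187} = \frac{35096235}{187} \approx 1.8768 \cdot 10^{5}$)
$\sqrt{y{\left(1818 \right)} + H} = \sqrt{\left(5 + 5 \cdot 1818\right) + \frac{35096235}{187}} = \sqrt{\left(5 + 9090\right) + \frac{35096235}{187}} = \sqrt{9095 + \frac{35096235}{187}} = \sqrt{\frac{36797000}{187}} = \frac{10 \sqrt{68810390}}{187}$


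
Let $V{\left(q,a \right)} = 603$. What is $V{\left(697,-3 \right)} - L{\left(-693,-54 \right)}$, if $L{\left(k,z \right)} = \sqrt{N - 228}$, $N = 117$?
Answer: $603 - i \sqrt{111} \approx 603.0 - 10.536 i$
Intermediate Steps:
$L{\left(k,z \right)} = i \sqrt{111}$ ($L{\left(k,z \right)} = \sqrt{117 - 228} = \sqrt{-111} = i \sqrt{111}$)
$V{\left(697,-3 \right)} - L{\left(-693,-54 \right)} = 603 - i \sqrt{111}$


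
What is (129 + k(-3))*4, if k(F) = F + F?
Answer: 492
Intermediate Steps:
k(F) = 2*F
(129 + k(-3))*4 = (129 + 2*(-3))*4 = (129 - 6)*4 = 123*4 = 492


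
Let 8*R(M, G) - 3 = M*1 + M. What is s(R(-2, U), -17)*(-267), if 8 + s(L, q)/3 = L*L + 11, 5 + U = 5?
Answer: -154593/64 ≈ -2415.5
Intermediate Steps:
U = 0 (U = -5 + 5 = 0)
R(M, G) = 3/8 + M/4 (R(M, G) = 3/8 + (M*1 + M)/8 = 3/8 + (M + M)/8 = 3/8 + (2*M)/8 = 3/8 + M/4)
s(L, q) = 9 + 3*L² (s(L, q) = -24 + 3*(L*L + 11) = -24 + 3*(L² + 11) = -24 + 3*(11 + L²) = -24 + (33 + 3*L²) = 9 + 3*L²)
s(R(-2, U), -17)*(-267) = (9 + 3*(3/8 + (¼)*(-2))²)*(-267) = (9 + 3*(3/8 - ½)²)*(-267) = (9 + 3*(-⅛)²)*(-267) = (9 + 3*(1/64))*(-267) = (9 + 3/64)*(-267) = (579/64)*(-267) = -154593/64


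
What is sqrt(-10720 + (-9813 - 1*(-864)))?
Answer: I*sqrt(19669) ≈ 140.25*I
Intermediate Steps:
sqrt(-10720 + (-9813 - 1*(-864))) = sqrt(-10720 + (-9813 + 864)) = sqrt(-10720 - 8949) = sqrt(-19669) = I*sqrt(19669)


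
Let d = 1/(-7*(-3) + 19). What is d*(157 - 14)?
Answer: 143/40 ≈ 3.5750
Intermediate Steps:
d = 1/40 (d = 1/(21 + 19) = 1/40 ≈ 0.025000)
d*(157 - 14) = (157 - 14)/40 = (1/40)*143 = 143/40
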